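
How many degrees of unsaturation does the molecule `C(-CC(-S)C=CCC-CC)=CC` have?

2

Molecular formula from the SMILES: C11H20S.
DoU = (2C + 2 + N − H − X)/2 = (2·11 + 2 + 0 − 20 − 0)/2 = 4/2 = 2.
(Structurally: 0 ring(s) + 2 π bond(s) = 2.)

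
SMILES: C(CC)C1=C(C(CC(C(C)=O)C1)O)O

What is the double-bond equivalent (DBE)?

Molecular formula from the SMILES: C11H18O3.
DoU = (2C + 2 + N − H − X)/2 = (2·11 + 2 + 0 − 18 − 0)/2 = 6/2 = 3.
(Structurally: 1 ring(s) + 2 π bond(s) = 3.)

3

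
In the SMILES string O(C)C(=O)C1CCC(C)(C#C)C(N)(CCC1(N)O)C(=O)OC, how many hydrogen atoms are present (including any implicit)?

24

Hydrogens are implicit in SMILES; fill each atom to its normal valence:
  6 × C: no H
  4 × C: 2 H each → 8
  4 × O: no H
  3 × C: 3 H each → 9
  2 × C: 1 H each → 2
  2 × N: 2 H each → 4
  1 × O: 1 H
  Total hydrogens = 24.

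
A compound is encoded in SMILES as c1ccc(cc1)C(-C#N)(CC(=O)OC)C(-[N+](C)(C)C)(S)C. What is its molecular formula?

Heavy atoms from the SMILES: 16 C, 2 N, 2 O, 1 S.
Implicit hydrogens by atom environment:
  5 × C: 3 H each → 15
  5 × C (aromatic): 1 H each → 5
  4 × C: no H
  2 × O: no H
  1 × C: 2 H
  1 × C (aromatic): no H
  1 × N: no H
  1 × N (charge +1): no H
  1 × S: 1 H
  Total hydrogens = 23.
Net charge +1.
Molecular formula: C16H23N2O2S+

C16H23N2O2S+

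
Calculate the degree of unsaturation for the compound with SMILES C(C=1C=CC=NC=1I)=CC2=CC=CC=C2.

Molecular formula from the SMILES: C13H10IN.
DoU = (2C + 2 + N − H − X)/2 = (2·13 + 2 + 1 − 10 − 1)/2 = 18/2 = 9.
(Structurally: 2 ring(s) + 7 π bond(s) = 9.)

9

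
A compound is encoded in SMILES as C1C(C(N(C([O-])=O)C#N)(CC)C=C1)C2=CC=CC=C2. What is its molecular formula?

Heavy atoms from the SMILES: 15 C, 2 N, 2 O.
Implicit hydrogens by atom environment:
  5 × C (aromatic): 1 H each → 5
  3 × C: 1 H each → 3
  3 × C: no H
  2 × C: 2 H each → 4
  2 × N: no H
  1 × C: 3 H
  1 × C (aromatic): no H
  1 × O: no H
  1 × O (charge -1): no H
  Total hydrogens = 15.
Net charge -1.
Molecular formula: C15H15N2O2-

C15H15N2O2-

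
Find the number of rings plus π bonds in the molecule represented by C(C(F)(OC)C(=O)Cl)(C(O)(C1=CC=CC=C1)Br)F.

Molecular formula from the SMILES: C11H10BrClF2O3.
DoU = (2C + 2 + N − H − X)/2 = (2·11 + 2 + 0 − 10 − 4)/2 = 10/2 = 5.
(Structurally: 1 ring(s) + 4 π bond(s) = 5.)

5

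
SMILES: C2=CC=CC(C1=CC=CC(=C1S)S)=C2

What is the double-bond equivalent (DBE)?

8

Molecular formula from the SMILES: C12H10S2.
DoU = (2C + 2 + N − H − X)/2 = (2·12 + 2 + 0 − 10 − 0)/2 = 16/2 = 8.
(Structurally: 2 ring(s) + 6 π bond(s) = 8.)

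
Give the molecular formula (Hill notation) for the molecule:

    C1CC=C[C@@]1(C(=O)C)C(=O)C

Heavy atoms from the SMILES: 9 C, 2 O.
Implicit hydrogens by atom environment:
  3 × C: no H
  2 × C: 3 H each → 6
  2 × C: 2 H each → 4
  2 × C: 1 H each → 2
  2 × O: no H
  Total hydrogens = 12.
Molecular formula: C9H12O2

C9H12O2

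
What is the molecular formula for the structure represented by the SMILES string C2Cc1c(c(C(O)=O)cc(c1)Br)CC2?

C11H11BrO2

Heavy atoms from the SMILES: 1 Br, 11 C, 2 O.
Implicit hydrogens by atom environment:
  4 × C: 2 H each → 8
  4 × C (aromatic): no H
  2 × C (aromatic): 1 H each → 2
  1 × Br: no H
  1 × C: no H
  1 × O: 1 H
  1 × O: no H
  Total hydrogens = 11.
Molecular formula: C11H11BrO2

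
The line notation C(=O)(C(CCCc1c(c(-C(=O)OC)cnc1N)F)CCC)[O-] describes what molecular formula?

C15H20FN2O4-

Heavy atoms from the SMILES: 15 C, 1 F, 2 N, 4 O.
Implicit hydrogens by atom environment:
  5 × C: 2 H each → 10
  4 × C (aromatic): no H
  3 × O: no H
  2 × C: 3 H each → 6
  2 × C: no H
  1 × C (aromatic): 1 H
  1 × C: 1 H
  1 × F: no H
  1 × N: 2 H
  1 × N (aromatic): no H
  1 × O (charge -1): no H
  Total hydrogens = 20.
Net charge -1.
Molecular formula: C15H20FN2O4-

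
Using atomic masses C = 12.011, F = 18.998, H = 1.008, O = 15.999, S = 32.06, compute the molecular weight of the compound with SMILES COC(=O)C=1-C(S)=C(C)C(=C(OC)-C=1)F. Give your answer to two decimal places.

230.25

Molecular formula: C10H11FO3S.
M = 10×12.011 + 1×18.998 + 11×1.008 + 3×15.999 + 1×32.06 = 230.25 g/mol.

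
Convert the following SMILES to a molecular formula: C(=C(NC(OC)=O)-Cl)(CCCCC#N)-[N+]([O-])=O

Heavy atoms from the SMILES: 9 C, 1 Cl, 3 N, 4 O.
Implicit hydrogens by atom environment:
  4 × C: 2 H each → 8
  4 × C: no H
  3 × O: no H
  1 × C: 3 H
  1 × Cl: no H
  1 × N: 1 H
  1 × N (charge +1): no H
  1 × N: no H
  1 × O (charge -1): no H
  Total hydrogens = 12.
Molecular formula: C9H12ClN3O4

C9H12ClN3O4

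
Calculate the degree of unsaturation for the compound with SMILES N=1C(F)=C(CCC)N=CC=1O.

Molecular formula from the SMILES: C7H9FN2O.
DoU = (2C + 2 + N − H − X)/2 = (2·7 + 2 + 2 − 9 − 1)/2 = 8/2 = 4.
(Structurally: 1 ring(s) + 3 π bond(s) = 4.)

4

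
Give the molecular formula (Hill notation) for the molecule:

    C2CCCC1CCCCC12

Heavy atoms from the SMILES: 10 C.
Implicit hydrogens by atom environment:
  8 × C: 2 H each → 16
  2 × C: 1 H each → 2
  Total hydrogens = 18.
Molecular formula: C10H18

C10H18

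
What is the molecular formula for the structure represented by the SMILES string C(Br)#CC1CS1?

Heavy atoms from the SMILES: 1 Br, 4 C, 1 S.
Implicit hydrogens by atom environment:
  2 × C: no H
  1 × Br: no H
  1 × C: 2 H
  1 × C: 1 H
  1 × S: no H
  Total hydrogens = 3.
Molecular formula: C4H3BrS

C4H3BrS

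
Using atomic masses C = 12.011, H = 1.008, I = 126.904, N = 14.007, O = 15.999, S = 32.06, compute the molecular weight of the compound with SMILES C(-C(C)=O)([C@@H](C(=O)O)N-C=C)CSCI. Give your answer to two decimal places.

Molecular formula: C9H14INO3S.
M = 9×12.011 + 14×1.008 + 1×126.904 + 1×14.007 + 3×15.999 + 1×32.06 = 343.18 g/mol.

343.18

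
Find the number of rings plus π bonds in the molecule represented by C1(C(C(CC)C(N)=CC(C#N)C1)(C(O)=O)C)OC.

Molecular formula from the SMILES: C13H20N2O3.
DoU = (2C + 2 + N − H − X)/2 = (2·13 + 2 + 2 − 20 − 0)/2 = 10/2 = 5.
(Structurally: 1 ring(s) + 4 π bond(s) = 5.)

5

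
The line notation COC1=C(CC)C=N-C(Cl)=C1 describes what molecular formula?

C8H10ClNO

Heavy atoms from the SMILES: 8 C, 1 Cl, 1 N, 1 O.
Implicit hydrogens by atom environment:
  3 × C (aromatic): no H
  2 × C: 3 H each → 6
  2 × C (aromatic): 1 H each → 2
  1 × C: 2 H
  1 × Cl: no H
  1 × N (aromatic): no H
  1 × O: no H
  Total hydrogens = 10.
Molecular formula: C8H10ClNO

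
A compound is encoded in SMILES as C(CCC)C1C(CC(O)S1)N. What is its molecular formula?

C8H17NOS

Heavy atoms from the SMILES: 8 C, 1 N, 1 O, 1 S.
Implicit hydrogens by atom environment:
  4 × C: 2 H each → 8
  3 × C: 1 H each → 3
  1 × C: 3 H
  1 × N: 2 H
  1 × O: 1 H
  1 × S: no H
  Total hydrogens = 17.
Molecular formula: C8H17NOS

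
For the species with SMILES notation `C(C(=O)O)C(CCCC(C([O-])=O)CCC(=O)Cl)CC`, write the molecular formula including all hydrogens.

Heavy atoms from the SMILES: 13 C, 1 Cl, 5 O.
Implicit hydrogens by atom environment:
  7 × C: 2 H each → 14
  3 × C: no H
  3 × O: no H
  2 × C: 1 H each → 2
  1 × C: 3 H
  1 × Cl: no H
  1 × O: 1 H
  1 × O (charge -1): no H
  Total hydrogens = 20.
Net charge -1.
Molecular formula: C13H20ClO5-

C13H20ClO5-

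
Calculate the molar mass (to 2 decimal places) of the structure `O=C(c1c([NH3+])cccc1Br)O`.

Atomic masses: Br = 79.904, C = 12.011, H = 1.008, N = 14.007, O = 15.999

Molecular formula: C7H7BrNO2+.
M = 1×79.904 + 7×12.011 + 7×1.008 + 1×14.007 + 2×15.999 = 217.04 g/mol.

217.04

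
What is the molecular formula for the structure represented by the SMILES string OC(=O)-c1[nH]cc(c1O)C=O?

Heavy atoms from the SMILES: 6 C, 1 N, 4 O.
Implicit hydrogens by atom environment:
  3 × C (aromatic): no H
  2 × O: 1 H each → 2
  2 × O: no H
  1 × C (aromatic): 1 H
  1 × C: 1 H
  1 × C: no H
  1 × N (aromatic): 1 H
  Total hydrogens = 5.
Molecular formula: C6H5NO4

C6H5NO4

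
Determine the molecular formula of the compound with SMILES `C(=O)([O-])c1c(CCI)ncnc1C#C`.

Heavy atoms from the SMILES: 9 C, 1 I, 2 N, 2 O.
Implicit hydrogens by atom environment:
  3 × C (aromatic): no H
  2 × C: 2 H each → 4
  2 × C: no H
  2 × N (aromatic): no H
  1 × C (aromatic): 1 H
  1 × C: 1 H
  1 × I: no H
  1 × O: no H
  1 × O (charge -1): no H
  Total hydrogens = 6.
Net charge -1.
Molecular formula: C9H6IN2O2-

C9H6IN2O2-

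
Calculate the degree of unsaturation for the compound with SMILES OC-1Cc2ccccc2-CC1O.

Molecular formula from the SMILES: C10H12O2.
DoU = (2C + 2 + N − H − X)/2 = (2·10 + 2 + 0 − 12 − 0)/2 = 10/2 = 5.
(Structurally: 2 ring(s) + 3 π bond(s) = 5.)

5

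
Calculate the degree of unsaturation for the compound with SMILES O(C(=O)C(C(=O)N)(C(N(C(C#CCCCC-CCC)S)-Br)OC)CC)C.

4

Molecular formula from the SMILES: C18H31BrN2O4S.
DoU = (2C + 2 + N − H − X)/2 = (2·18 + 2 + 2 − 31 − 1)/2 = 8/2 = 4.
(Structurally: 0 ring(s) + 4 π bond(s) = 4.)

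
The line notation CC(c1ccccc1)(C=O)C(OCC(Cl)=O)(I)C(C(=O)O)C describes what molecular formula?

C15H16ClIO5

Heavy atoms from the SMILES: 15 C, 1 Cl, 1 I, 5 O.
Implicit hydrogens by atom environment:
  5 × C (aromatic): 1 H each → 5
  4 × C: no H
  4 × O: no H
  2 × C: 3 H each → 6
  2 × C: 1 H each → 2
  1 × C: 2 H
  1 × C (aromatic): no H
  1 × Cl: no H
  1 × I: no H
  1 × O: 1 H
  Total hydrogens = 16.
Molecular formula: C15H16ClIO5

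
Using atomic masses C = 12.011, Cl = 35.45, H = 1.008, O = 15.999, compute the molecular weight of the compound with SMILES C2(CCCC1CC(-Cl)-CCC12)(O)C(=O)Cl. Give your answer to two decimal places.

Molecular formula: C11H16Cl2O2.
M = 11×12.011 + 2×35.45 + 16×1.008 + 2×15.999 = 251.15 g/mol.

251.15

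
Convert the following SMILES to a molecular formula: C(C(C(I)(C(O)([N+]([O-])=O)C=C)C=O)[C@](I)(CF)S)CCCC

C13H20FI2NO4S

Heavy atoms from the SMILES: 13 C, 1 F, 2 I, 1 N, 4 O, 1 S.
Implicit hydrogens by atom environment:
  6 × C: 2 H each → 12
  3 × C: 1 H each → 3
  3 × C: no H
  2 × I: no H
  2 × O: no H
  1 × C: 3 H
  1 × F: no H
  1 × N (charge +1): no H
  1 × O: 1 H
  1 × O (charge -1): no H
  1 × S: 1 H
  Total hydrogens = 20.
Molecular formula: C13H20FI2NO4S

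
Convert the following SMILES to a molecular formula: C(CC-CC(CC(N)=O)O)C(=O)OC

Heavy atoms from the SMILES: 9 C, 1 N, 4 O.
Implicit hydrogens by atom environment:
  5 × C: 2 H each → 10
  3 × O: no H
  2 × C: no H
  1 × C: 3 H
  1 × C: 1 H
  1 × N: 2 H
  1 × O: 1 H
  Total hydrogens = 17.
Molecular formula: C9H17NO4

C9H17NO4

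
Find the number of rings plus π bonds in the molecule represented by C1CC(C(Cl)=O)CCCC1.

Molecular formula from the SMILES: C8H13ClO.
DoU = (2C + 2 + N − H − X)/2 = (2·8 + 2 + 0 − 13 − 1)/2 = 4/2 = 2.
(Structurally: 1 ring(s) + 1 π bond(s) = 2.)

2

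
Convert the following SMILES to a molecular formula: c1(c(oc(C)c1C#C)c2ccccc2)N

Heavy atoms from the SMILES: 13 C, 1 N, 1 O.
Implicit hydrogens by atom environment:
  5 × C (aromatic): 1 H each → 5
  5 × C (aromatic): no H
  1 × C: 3 H
  1 × C: 1 H
  1 × C: no H
  1 × N: 2 H
  1 × O (aromatic): no H
  Total hydrogens = 11.
Molecular formula: C13H11NO

C13H11NO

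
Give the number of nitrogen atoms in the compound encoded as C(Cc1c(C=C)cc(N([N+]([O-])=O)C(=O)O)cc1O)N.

3

The symbol for nitrogen appears 3 times in the SMILES.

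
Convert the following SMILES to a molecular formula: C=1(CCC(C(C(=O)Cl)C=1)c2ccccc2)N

Heavy atoms from the SMILES: 13 C, 1 Cl, 1 N, 1 O.
Implicit hydrogens by atom environment:
  5 × C (aromatic): 1 H each → 5
  3 × C: 1 H each → 3
  2 × C: 2 H each → 4
  2 × C: no H
  1 × C (aromatic): no H
  1 × Cl: no H
  1 × N: 2 H
  1 × O: no H
  Total hydrogens = 14.
Molecular formula: C13H14ClNO

C13H14ClNO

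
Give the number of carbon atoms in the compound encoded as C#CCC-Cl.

The symbol for carbon appears 4 times in the SMILES. (Cl is a single chlorine, not C + l.)

4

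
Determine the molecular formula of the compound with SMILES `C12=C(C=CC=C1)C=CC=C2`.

C10H8

Heavy atoms from the SMILES: 10 C.
Implicit hydrogens by atom environment:
  8 × C (aromatic): 1 H each → 8
  2 × C (aromatic): no H
  Total hydrogens = 8.
Molecular formula: C10H8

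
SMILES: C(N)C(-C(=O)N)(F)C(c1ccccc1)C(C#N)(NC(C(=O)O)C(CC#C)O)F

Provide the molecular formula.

Heavy atoms from the SMILES: 18 C, 2 F, 4 N, 4 O.
Implicit hydrogens by atom environment:
  6 × C: no H
  5 × C (aromatic): 1 H each → 5
  4 × C: 1 H each → 4
  2 × C: 2 H each → 4
  2 × F: no H
  2 × N: 2 H each → 4
  2 × O: 1 H each → 2
  2 × O: no H
  1 × C (aromatic): no H
  1 × N: 1 H
  1 × N: no H
  Total hydrogens = 20.
Molecular formula: C18H20F2N4O4

C18H20F2N4O4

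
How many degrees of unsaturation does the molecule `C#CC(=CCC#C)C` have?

5

Molecular formula from the SMILES: C8H8.
DoU = (2C + 2 + N − H − X)/2 = (2·8 + 2 + 0 − 8 − 0)/2 = 10/2 = 5.
(Structurally: 0 ring(s) + 5 π bond(s) = 5.)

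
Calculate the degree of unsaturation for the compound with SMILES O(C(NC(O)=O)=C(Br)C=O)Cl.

Molecular formula from the SMILES: C4H3BrClNO4.
DoU = (2C + 2 + N − H − X)/2 = (2·4 + 2 + 1 − 3 − 2)/2 = 6/2 = 3.
(Structurally: 0 ring(s) + 3 π bond(s) = 3.)

3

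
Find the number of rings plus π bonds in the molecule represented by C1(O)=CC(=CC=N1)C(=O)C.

5

Molecular formula from the SMILES: C7H7NO2.
DoU = (2C + 2 + N − H − X)/2 = (2·7 + 2 + 1 − 7 − 0)/2 = 10/2 = 5.
(Structurally: 1 ring(s) + 4 π bond(s) = 5.)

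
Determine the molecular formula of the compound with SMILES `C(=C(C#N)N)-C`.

C4H6N2

Heavy atoms from the SMILES: 4 C, 2 N.
Implicit hydrogens by atom environment:
  2 × C: no H
  1 × C: 3 H
  1 × C: 1 H
  1 × N: 2 H
  1 × N: no H
  Total hydrogens = 6.
Molecular formula: C4H6N2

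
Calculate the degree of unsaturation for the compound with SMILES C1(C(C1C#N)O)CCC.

Molecular formula from the SMILES: C7H11NO.
DoU = (2C + 2 + N − H − X)/2 = (2·7 + 2 + 1 − 11 − 0)/2 = 6/2 = 3.
(Structurally: 1 ring(s) + 2 π bond(s) = 3.)

3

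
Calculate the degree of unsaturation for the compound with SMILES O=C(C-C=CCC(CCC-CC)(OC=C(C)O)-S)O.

Molecular formula from the SMILES: C14H24O4S.
DoU = (2C + 2 + N − H − X)/2 = (2·14 + 2 + 0 − 24 − 0)/2 = 6/2 = 3.
(Structurally: 0 ring(s) + 3 π bond(s) = 3.)

3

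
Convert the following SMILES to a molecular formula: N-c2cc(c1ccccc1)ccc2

Heavy atoms from the SMILES: 12 C, 1 N.
Implicit hydrogens by atom environment:
  9 × C (aromatic): 1 H each → 9
  3 × C (aromatic): no H
  1 × N: 2 H
  Total hydrogens = 11.
Molecular formula: C12H11N

C12H11N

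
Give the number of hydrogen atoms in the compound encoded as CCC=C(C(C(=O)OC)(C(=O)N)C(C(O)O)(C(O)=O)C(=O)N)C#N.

17

Hydrogens are implicit in SMILES; fill each atom to its normal valence:
  8 × C: no H
  5 × O: no H
  3 × O: 1 H each → 3
  2 × C: 3 H each → 6
  2 × C: 1 H each → 2
  2 × N: 2 H each → 4
  1 × C: 2 H
  1 × N: no H
  Total hydrogens = 17.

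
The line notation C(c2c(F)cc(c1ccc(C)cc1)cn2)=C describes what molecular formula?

C14H12FN

Heavy atoms from the SMILES: 14 C, 1 F, 1 N.
Implicit hydrogens by atom environment:
  6 × C (aromatic): 1 H each → 6
  5 × C (aromatic): no H
  1 × C: 3 H
  1 × C: 2 H
  1 × C: 1 H
  1 × F: no H
  1 × N (aromatic): no H
  Total hydrogens = 12.
Molecular formula: C14H12FN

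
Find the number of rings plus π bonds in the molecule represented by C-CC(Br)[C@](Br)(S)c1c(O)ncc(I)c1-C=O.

Molecular formula from the SMILES: C10H10Br2INO2S.
DoU = (2C + 2 + N − H − X)/2 = (2·10 + 2 + 1 − 10 − 3)/2 = 10/2 = 5.
(Structurally: 1 ring(s) + 4 π bond(s) = 5.)

5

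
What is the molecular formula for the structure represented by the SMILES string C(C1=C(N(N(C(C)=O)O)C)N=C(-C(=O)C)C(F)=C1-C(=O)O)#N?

Heavy atoms from the SMILES: 12 C, 1 F, 4 N, 5 O.
Implicit hydrogens by atom environment:
  5 × C (aromatic): no H
  4 × C: no H
  3 × C: 3 H each → 9
  3 × N: no H
  3 × O: no H
  2 × O: 1 H each → 2
  1 × F: no H
  1 × N (aromatic): no H
  Total hydrogens = 11.
Molecular formula: C12H11FN4O5

C12H11FN4O5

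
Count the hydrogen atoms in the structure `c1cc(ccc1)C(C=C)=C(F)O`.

9

Hydrogens are implicit in SMILES; fill each atom to its normal valence:
  5 × C (aromatic): 1 H each → 5
  2 × C: no H
  1 × C: 2 H
  1 × C: 1 H
  1 × C (aromatic): no H
  1 × F: no H
  1 × O: 1 H
  Total hydrogens = 9.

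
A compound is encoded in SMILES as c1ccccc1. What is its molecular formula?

Heavy atoms from the SMILES: 6 C.
Implicit hydrogens by atom environment:
  6 × C (aromatic): 1 H each → 6
  Total hydrogens = 6.
Molecular formula: C6H6

C6H6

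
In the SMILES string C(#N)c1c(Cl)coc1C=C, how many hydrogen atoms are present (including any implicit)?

Hydrogens are implicit in SMILES; fill each atom to its normal valence:
  3 × C (aromatic): no H
  1 × C: 2 H
  1 × C (aromatic): 1 H
  1 × C: 1 H
  1 × C: no H
  1 × Cl: no H
  1 × N: no H
  1 × O (aromatic): no H
  Total hydrogens = 4.

4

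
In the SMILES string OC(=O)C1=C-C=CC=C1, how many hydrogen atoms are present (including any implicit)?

Hydrogens are implicit in SMILES; fill each atom to its normal valence:
  5 × C (aromatic): 1 H each → 5
  1 × C (aromatic): no H
  1 × C: no H
  1 × O: 1 H
  1 × O: no H
  Total hydrogens = 6.

6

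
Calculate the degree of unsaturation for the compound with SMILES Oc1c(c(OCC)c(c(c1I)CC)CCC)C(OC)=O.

Molecular formula from the SMILES: C15H21IO4.
DoU = (2C + 2 + N − H − X)/2 = (2·15 + 2 + 0 − 21 − 1)/2 = 10/2 = 5.
(Structurally: 1 ring(s) + 4 π bond(s) = 5.)

5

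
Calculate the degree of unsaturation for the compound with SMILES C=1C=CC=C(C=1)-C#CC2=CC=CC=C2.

Molecular formula from the SMILES: C14H10.
DoU = (2C + 2 + N − H − X)/2 = (2·14 + 2 + 0 − 10 − 0)/2 = 20/2 = 10.
(Structurally: 2 ring(s) + 8 π bond(s) = 10.)

10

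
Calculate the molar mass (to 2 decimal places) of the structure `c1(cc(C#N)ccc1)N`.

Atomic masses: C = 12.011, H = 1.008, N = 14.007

118.14

Molecular formula: C7H6N2.
M = 7×12.011 + 6×1.008 + 2×14.007 = 118.14 g/mol.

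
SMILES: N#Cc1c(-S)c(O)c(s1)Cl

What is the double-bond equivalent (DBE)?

5

Molecular formula from the SMILES: C5H2ClNOS2.
DoU = (2C + 2 + N − H − X)/2 = (2·5 + 2 + 1 − 2 − 1)/2 = 10/2 = 5.
(Structurally: 1 ring(s) + 4 π bond(s) = 5.)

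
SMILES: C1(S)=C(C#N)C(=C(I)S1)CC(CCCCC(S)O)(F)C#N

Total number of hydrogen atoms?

Hydrogens are implicit in SMILES; fill each atom to its normal valence:
  5 × C: 2 H each → 10
  4 × C (aromatic): no H
  3 × C: no H
  2 × N: no H
  2 × S: 1 H each → 2
  1 × C: 1 H
  1 × F: no H
  1 × I: no H
  1 × O: 1 H
  1 × S (aromatic): no H
  Total hydrogens = 14.

14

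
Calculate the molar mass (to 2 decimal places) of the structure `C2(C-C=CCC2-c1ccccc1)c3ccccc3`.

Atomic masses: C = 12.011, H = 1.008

Molecular formula: C18H18.
M = 18×12.011 + 18×1.008 = 234.34 g/mol.

234.34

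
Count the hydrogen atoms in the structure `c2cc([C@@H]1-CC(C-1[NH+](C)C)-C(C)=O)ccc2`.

Hydrogens are implicit in SMILES; fill each atom to its normal valence:
  5 × C (aromatic): 1 H each → 5
  3 × C: 3 H each → 9
  3 × C: 1 H each → 3
  1 × C: 2 H
  1 × C (aromatic): no H
  1 × C: no H
  1 × N (charge +1): 1 H
  1 × O: no H
  Total hydrogens = 20.

20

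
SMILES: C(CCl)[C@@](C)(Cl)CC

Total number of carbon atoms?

The symbol for carbon appears 6 times in the SMILES. (Cl is a single chlorine, not C + l.)

6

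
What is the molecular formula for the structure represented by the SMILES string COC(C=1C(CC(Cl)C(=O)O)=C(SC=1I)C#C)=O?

C11H8ClIO4S

Heavy atoms from the SMILES: 11 C, 1 Cl, 1 I, 4 O, 1 S.
Implicit hydrogens by atom environment:
  4 × C (aromatic): no H
  3 × C: no H
  3 × O: no H
  2 × C: 1 H each → 2
  1 × C: 3 H
  1 × C: 2 H
  1 × Cl: no H
  1 × I: no H
  1 × O: 1 H
  1 × S (aromatic): no H
  Total hydrogens = 8.
Molecular formula: C11H8ClIO4S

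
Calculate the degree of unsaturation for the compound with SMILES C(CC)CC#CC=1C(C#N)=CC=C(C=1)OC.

Molecular formula from the SMILES: C14H15NO.
DoU = (2C + 2 + N − H − X)/2 = (2·14 + 2 + 1 − 15 − 0)/2 = 16/2 = 8.
(Structurally: 1 ring(s) + 7 π bond(s) = 8.)

8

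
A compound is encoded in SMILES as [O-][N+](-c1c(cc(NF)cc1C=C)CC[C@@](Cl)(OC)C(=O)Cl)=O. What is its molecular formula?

Heavy atoms from the SMILES: 13 C, 2 Cl, 1 F, 2 N, 4 O.
Implicit hydrogens by atom environment:
  4 × C (aromatic): no H
  3 × C: 2 H each → 6
  3 × O: no H
  2 × C (aromatic): 1 H each → 2
  2 × C: no H
  2 × Cl: no H
  1 × C: 3 H
  1 × C: 1 H
  1 × F: no H
  1 × N: 1 H
  1 × N (charge +1): no H
  1 × O (charge -1): no H
  Total hydrogens = 13.
Molecular formula: C13H13Cl2FN2O4

C13H13Cl2FN2O4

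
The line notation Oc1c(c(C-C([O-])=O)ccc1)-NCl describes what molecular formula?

Heavy atoms from the SMILES: 8 C, 1 Cl, 1 N, 3 O.
Implicit hydrogens by atom environment:
  3 × C (aromatic): 1 H each → 3
  3 × C (aromatic): no H
  1 × C: 2 H
  1 × C: no H
  1 × Cl: no H
  1 × N: 1 H
  1 × O: 1 H
  1 × O: no H
  1 × O (charge -1): no H
  Total hydrogens = 7.
Net charge -1.
Molecular formula: C8H7ClNO3-

C8H7ClNO3-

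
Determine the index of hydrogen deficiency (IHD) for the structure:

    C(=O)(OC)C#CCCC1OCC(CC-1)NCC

4

Molecular formula from the SMILES: C13H21NO3.
DoU = (2C + 2 + N − H − X)/2 = (2·13 + 2 + 1 − 21 − 0)/2 = 8/2 = 4.
(Structurally: 1 ring(s) + 3 π bond(s) = 4.)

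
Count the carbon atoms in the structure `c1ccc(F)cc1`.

The symbol for carbon appears 6 times in the SMILES. Lowercase c denotes aromatic carbon and counts toward C.

6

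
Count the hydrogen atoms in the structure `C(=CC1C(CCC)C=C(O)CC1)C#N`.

17

Hydrogens are implicit in SMILES; fill each atom to its normal valence:
  5 × C: 1 H each → 5
  4 × C: 2 H each → 8
  2 × C: no H
  1 × C: 3 H
  1 × N: no H
  1 × O: 1 H
  Total hydrogens = 17.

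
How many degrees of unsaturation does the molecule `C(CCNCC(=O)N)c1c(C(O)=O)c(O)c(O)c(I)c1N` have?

Molecular formula from the SMILES: C12H16IN3O5.
DoU = (2C + 2 + N − H − X)/2 = (2·12 + 2 + 3 − 16 − 1)/2 = 12/2 = 6.
(Structurally: 1 ring(s) + 5 π bond(s) = 6.)

6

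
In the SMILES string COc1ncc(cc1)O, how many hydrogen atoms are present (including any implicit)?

Hydrogens are implicit in SMILES; fill each atom to its normal valence:
  3 × C (aromatic): 1 H each → 3
  2 × C (aromatic): no H
  1 × C: 3 H
  1 × N (aromatic): no H
  1 × O: 1 H
  1 × O: no H
  Total hydrogens = 7.

7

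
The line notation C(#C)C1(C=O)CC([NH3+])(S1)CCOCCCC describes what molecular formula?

C12H20NO2S+

Heavy atoms from the SMILES: 12 C, 1 N, 2 O, 1 S.
Implicit hydrogens by atom environment:
  6 × C: 2 H each → 12
  3 × C: no H
  2 × C: 1 H each → 2
  2 × O: no H
  1 × C: 3 H
  1 × N (charge +1): 3 H
  1 × S: no H
  Total hydrogens = 20.
Net charge +1.
Molecular formula: C12H20NO2S+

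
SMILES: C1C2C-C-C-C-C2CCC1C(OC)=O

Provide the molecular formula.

Heavy atoms from the SMILES: 12 C, 2 O.
Implicit hydrogens by atom environment:
  7 × C: 2 H each → 14
  3 × C: 1 H each → 3
  2 × O: no H
  1 × C: 3 H
  1 × C: no H
  Total hydrogens = 20.
Molecular formula: C12H20O2

C12H20O2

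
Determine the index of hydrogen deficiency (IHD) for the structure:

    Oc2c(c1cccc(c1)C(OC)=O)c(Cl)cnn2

Molecular formula from the SMILES: C12H9ClN2O3.
DoU = (2C + 2 + N − H − X)/2 = (2·12 + 2 + 2 − 9 − 1)/2 = 18/2 = 9.
(Structurally: 2 ring(s) + 7 π bond(s) = 9.)

9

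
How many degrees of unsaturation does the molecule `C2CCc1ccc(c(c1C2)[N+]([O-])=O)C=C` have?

Molecular formula from the SMILES: C12H13NO2.
DoU = (2C + 2 + N − H − X)/2 = (2·12 + 2 + 1 − 13 − 0)/2 = 14/2 = 7.
(Structurally: 2 ring(s) + 5 π bond(s) = 7.)

7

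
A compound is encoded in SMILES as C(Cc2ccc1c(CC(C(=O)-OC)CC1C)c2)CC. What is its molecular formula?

C17H24O2

Heavy atoms from the SMILES: 17 C, 2 O.
Implicit hydrogens by atom environment:
  5 × C: 2 H each → 10
  3 × C: 3 H each → 9
  3 × C (aromatic): 1 H each → 3
  3 × C (aromatic): no H
  2 × C: 1 H each → 2
  2 × O: no H
  1 × C: no H
  Total hydrogens = 24.
Molecular formula: C17H24O2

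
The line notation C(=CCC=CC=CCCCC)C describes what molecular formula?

C12H20

Heavy atoms from the SMILES: 12 C.
Implicit hydrogens by atom environment:
  6 × C: 1 H each → 6
  4 × C: 2 H each → 8
  2 × C: 3 H each → 6
  Total hydrogens = 20.
Molecular formula: C12H20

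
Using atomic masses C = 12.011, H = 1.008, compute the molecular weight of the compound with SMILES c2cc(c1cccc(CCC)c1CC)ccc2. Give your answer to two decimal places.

Molecular formula: C17H20.
M = 17×12.011 + 20×1.008 = 224.35 g/mol.

224.35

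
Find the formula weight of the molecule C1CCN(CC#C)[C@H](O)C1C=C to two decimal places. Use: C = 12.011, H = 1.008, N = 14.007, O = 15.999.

Molecular formula: C10H15NO.
M = 10×12.011 + 15×1.008 + 1×14.007 + 1×15.999 = 165.24 g/mol.

165.24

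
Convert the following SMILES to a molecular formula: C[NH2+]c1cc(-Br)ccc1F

C7H8BrFN+

Heavy atoms from the SMILES: 1 Br, 7 C, 1 F, 1 N.
Implicit hydrogens by atom environment:
  3 × C (aromatic): 1 H each → 3
  3 × C (aromatic): no H
  1 × Br: no H
  1 × C: 3 H
  1 × F: no H
  1 × N (charge +1): 2 H
  Total hydrogens = 8.
Net charge +1.
Molecular formula: C7H8BrFN+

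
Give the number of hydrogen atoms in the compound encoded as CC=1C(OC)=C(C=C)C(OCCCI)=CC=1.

Hydrogens are implicit in SMILES; fill each atom to its normal valence:
  4 × C: 2 H each → 8
  4 × C (aromatic): no H
  2 × C: 3 H each → 6
  2 × C (aromatic): 1 H each → 2
  2 × O: no H
  1 × C: 1 H
  1 × I: no H
  Total hydrogens = 17.

17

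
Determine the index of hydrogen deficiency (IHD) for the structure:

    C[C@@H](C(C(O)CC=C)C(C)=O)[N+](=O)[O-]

3

Molecular formula from the SMILES: C9H15NO4.
DoU = (2C + 2 + N − H − X)/2 = (2·9 + 2 + 1 − 15 − 0)/2 = 6/2 = 3.
(Structurally: 0 ring(s) + 3 π bond(s) = 3.)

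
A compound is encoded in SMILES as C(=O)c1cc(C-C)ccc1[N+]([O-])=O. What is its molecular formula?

C9H9NO3

Heavy atoms from the SMILES: 9 C, 1 N, 3 O.
Implicit hydrogens by atom environment:
  3 × C (aromatic): 1 H each → 3
  3 × C (aromatic): no H
  2 × O: no H
  1 × C: 3 H
  1 × C: 2 H
  1 × C: 1 H
  1 × N (charge +1): no H
  1 × O (charge -1): no H
  Total hydrogens = 9.
Molecular formula: C9H9NO3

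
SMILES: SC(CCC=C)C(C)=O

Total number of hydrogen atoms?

Hydrogens are implicit in SMILES; fill each atom to its normal valence:
  3 × C: 2 H each → 6
  2 × C: 1 H each → 2
  1 × C: 3 H
  1 × C: no H
  1 × O: no H
  1 × S: 1 H
  Total hydrogens = 12.

12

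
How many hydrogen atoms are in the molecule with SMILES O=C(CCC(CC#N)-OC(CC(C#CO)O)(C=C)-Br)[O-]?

15

Hydrogens are implicit in SMILES; fill each atom to its normal valence:
  5 × C: 2 H each → 10
  5 × C: no H
  3 × C: 1 H each → 3
  2 × O: 1 H each → 2
  2 × O: no H
  1 × Br: no H
  1 × N: no H
  1 × O (charge -1): no H
  Total hydrogens = 15.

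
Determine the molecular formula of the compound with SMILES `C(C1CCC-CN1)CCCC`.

C10H21N

Heavy atoms from the SMILES: 10 C, 1 N.
Implicit hydrogens by atom environment:
  8 × C: 2 H each → 16
  1 × C: 3 H
  1 × C: 1 H
  1 × N: 1 H
  Total hydrogens = 21.
Molecular formula: C10H21N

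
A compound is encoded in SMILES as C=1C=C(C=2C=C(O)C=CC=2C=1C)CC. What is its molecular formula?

C13H14O

Heavy atoms from the SMILES: 13 C, 1 O.
Implicit hydrogens by atom environment:
  5 × C (aromatic): 1 H each → 5
  5 × C (aromatic): no H
  2 × C: 3 H each → 6
  1 × C: 2 H
  1 × O: 1 H
  Total hydrogens = 14.
Molecular formula: C13H14O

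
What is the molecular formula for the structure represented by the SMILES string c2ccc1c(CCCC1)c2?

C10H12

Heavy atoms from the SMILES: 10 C.
Implicit hydrogens by atom environment:
  4 × C: 2 H each → 8
  4 × C (aromatic): 1 H each → 4
  2 × C (aromatic): no H
  Total hydrogens = 12.
Molecular formula: C10H12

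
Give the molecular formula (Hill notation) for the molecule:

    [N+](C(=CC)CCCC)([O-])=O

C7H13NO2

Heavy atoms from the SMILES: 7 C, 1 N, 2 O.
Implicit hydrogens by atom environment:
  3 × C: 2 H each → 6
  2 × C: 3 H each → 6
  1 × C: 1 H
  1 × C: no H
  1 × N (charge +1): no H
  1 × O: no H
  1 × O (charge -1): no H
  Total hydrogens = 13.
Molecular formula: C7H13NO2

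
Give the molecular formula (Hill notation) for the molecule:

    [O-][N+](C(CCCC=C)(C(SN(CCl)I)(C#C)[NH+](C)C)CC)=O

C14H24ClIN3O2S+

Heavy atoms from the SMILES: 14 C, 1 Cl, 1 I, 3 N, 2 O, 1 S.
Implicit hydrogens by atom environment:
  6 × C: 2 H each → 12
  3 × C: 3 H each → 9
  3 × C: no H
  2 × C: 1 H each → 2
  1 × Cl: no H
  1 × I: no H
  1 × N (charge +1): 1 H
  1 × N: no H
  1 × N (charge +1): no H
  1 × O: no H
  1 × O (charge -1): no H
  1 × S: no H
  Total hydrogens = 24.
Net charge +1.
Molecular formula: C14H24ClIN3O2S+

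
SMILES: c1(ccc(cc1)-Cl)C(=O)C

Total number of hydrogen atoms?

Hydrogens are implicit in SMILES; fill each atom to its normal valence:
  4 × C (aromatic): 1 H each → 4
  2 × C (aromatic): no H
  1 × C: 3 H
  1 × C: no H
  1 × Cl: no H
  1 × O: no H
  Total hydrogens = 7.

7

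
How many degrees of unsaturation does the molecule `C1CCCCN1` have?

Molecular formula from the SMILES: C5H11N.
DoU = (2C + 2 + N − H − X)/2 = (2·5 + 2 + 1 − 11 − 0)/2 = 2/2 = 1.
(Structurally: 1 ring(s) + 0 π bond(s) = 1.)

1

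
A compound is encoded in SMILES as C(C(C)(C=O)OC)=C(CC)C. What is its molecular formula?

Heavy atoms from the SMILES: 9 C, 2 O.
Implicit hydrogens by atom environment:
  4 × C: 3 H each → 12
  2 × C: 1 H each → 2
  2 × C: no H
  2 × O: no H
  1 × C: 2 H
  Total hydrogens = 16.
Molecular formula: C9H16O2

C9H16O2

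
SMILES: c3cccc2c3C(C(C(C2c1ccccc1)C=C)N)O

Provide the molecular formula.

C18H19NO

Heavy atoms from the SMILES: 18 C, 1 N, 1 O.
Implicit hydrogens by atom environment:
  9 × C (aromatic): 1 H each → 9
  5 × C: 1 H each → 5
  3 × C (aromatic): no H
  1 × C: 2 H
  1 × N: 2 H
  1 × O: 1 H
  Total hydrogens = 19.
Molecular formula: C18H19NO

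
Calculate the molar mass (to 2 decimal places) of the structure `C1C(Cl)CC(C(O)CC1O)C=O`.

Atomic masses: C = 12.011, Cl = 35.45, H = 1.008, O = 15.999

192.64

Molecular formula: C8H13ClO3.
M = 8×12.011 + 1×35.45 + 13×1.008 + 3×15.999 = 192.64 g/mol.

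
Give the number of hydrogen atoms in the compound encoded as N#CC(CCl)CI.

Hydrogens are implicit in SMILES; fill each atom to its normal valence:
  2 × C: 2 H each → 4
  1 × C: 1 H
  1 × C: no H
  1 × Cl: no H
  1 × I: no H
  1 × N: no H
  Total hydrogens = 5.

5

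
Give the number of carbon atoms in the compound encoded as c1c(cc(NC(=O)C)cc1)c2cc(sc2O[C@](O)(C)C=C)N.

The symbol for carbon appears 16 times in the SMILES. Lowercase c denotes aromatic carbon and counts toward C.

16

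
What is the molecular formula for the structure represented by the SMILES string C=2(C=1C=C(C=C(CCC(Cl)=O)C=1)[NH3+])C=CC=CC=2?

C15H15ClNO+

Heavy atoms from the SMILES: 15 C, 1 Cl, 1 N, 1 O.
Implicit hydrogens by atom environment:
  8 × C (aromatic): 1 H each → 8
  4 × C (aromatic): no H
  2 × C: 2 H each → 4
  1 × C: no H
  1 × Cl: no H
  1 × N (charge +1): 3 H
  1 × O: no H
  Total hydrogens = 15.
Net charge +1.
Molecular formula: C15H15ClNO+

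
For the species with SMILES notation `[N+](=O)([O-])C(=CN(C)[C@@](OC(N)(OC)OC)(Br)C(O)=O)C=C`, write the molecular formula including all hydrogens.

Heavy atoms from the SMILES: 1 Br, 10 C, 3 N, 7 O.
Implicit hydrogens by atom environment:
  5 × O: no H
  4 × C: no H
  3 × C: 3 H each → 9
  2 × C: 1 H each → 2
  1 × Br: no H
  1 × C: 2 H
  1 × N: 2 H
  1 × N: no H
  1 × N (charge +1): no H
  1 × O: 1 H
  1 × O (charge -1): no H
  Total hydrogens = 16.
Molecular formula: C10H16BrN3O7

C10H16BrN3O7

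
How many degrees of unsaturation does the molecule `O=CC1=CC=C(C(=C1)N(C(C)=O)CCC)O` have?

6

Molecular formula from the SMILES: C12H15NO3.
DoU = (2C + 2 + N − H − X)/2 = (2·12 + 2 + 1 − 15 − 0)/2 = 12/2 = 6.
(Structurally: 1 ring(s) + 5 π bond(s) = 6.)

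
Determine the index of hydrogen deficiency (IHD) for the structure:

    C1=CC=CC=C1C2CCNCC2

Molecular formula from the SMILES: C11H15N.
DoU = (2C + 2 + N − H − X)/2 = (2·11 + 2 + 1 − 15 − 0)/2 = 10/2 = 5.
(Structurally: 2 ring(s) + 3 π bond(s) = 5.)

5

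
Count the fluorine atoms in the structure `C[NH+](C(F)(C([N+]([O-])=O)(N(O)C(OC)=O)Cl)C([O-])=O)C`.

The symbol for fluorine appears 1 time in the SMILES.

1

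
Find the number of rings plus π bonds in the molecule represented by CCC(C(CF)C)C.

0

Molecular formula from the SMILES: C7H15F.
DoU = (2C + 2 + N − H − X)/2 = (2·7 + 2 + 0 − 15 − 1)/2 = 0/2 = 0.
(Structurally: 0 ring(s) + 0 π bond(s) = 0.)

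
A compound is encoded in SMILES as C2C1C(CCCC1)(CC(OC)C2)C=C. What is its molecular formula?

Heavy atoms from the SMILES: 13 C, 1 O.
Implicit hydrogens by atom environment:
  8 × C: 2 H each → 16
  3 × C: 1 H each → 3
  1 × C: 3 H
  1 × C: no H
  1 × O: no H
  Total hydrogens = 22.
Molecular formula: C13H22O

C13H22O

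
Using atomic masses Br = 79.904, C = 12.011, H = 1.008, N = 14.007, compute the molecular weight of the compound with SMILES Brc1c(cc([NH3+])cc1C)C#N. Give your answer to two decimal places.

Molecular formula: C8H8BrN2+.
M = 1×79.904 + 8×12.011 + 8×1.008 + 2×14.007 = 212.07 g/mol.

212.07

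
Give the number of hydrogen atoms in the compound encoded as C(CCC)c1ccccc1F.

Hydrogens are implicit in SMILES; fill each atom to its normal valence:
  4 × C (aromatic): 1 H each → 4
  3 × C: 2 H each → 6
  2 × C (aromatic): no H
  1 × C: 3 H
  1 × F: no H
  Total hydrogens = 13.

13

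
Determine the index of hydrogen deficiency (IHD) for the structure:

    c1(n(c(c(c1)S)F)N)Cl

3

Molecular formula from the SMILES: C4H4ClFN2S.
DoU = (2C + 2 + N − H − X)/2 = (2·4 + 2 + 2 − 4 − 2)/2 = 6/2 = 3.
(Structurally: 1 ring(s) + 2 π bond(s) = 3.)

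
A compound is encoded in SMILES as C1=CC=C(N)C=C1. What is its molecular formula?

C6H7N

Heavy atoms from the SMILES: 6 C, 1 N.
Implicit hydrogens by atom environment:
  5 × C (aromatic): 1 H each → 5
  1 × C (aromatic): no H
  1 × N: 2 H
  Total hydrogens = 7.
Molecular formula: C6H7N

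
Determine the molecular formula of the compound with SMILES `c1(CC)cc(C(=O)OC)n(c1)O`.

Heavy atoms from the SMILES: 8 C, 1 N, 3 O.
Implicit hydrogens by atom environment:
  2 × C: 3 H each → 6
  2 × C (aromatic): 1 H each → 2
  2 × C (aromatic): no H
  2 × O: no H
  1 × C: 2 H
  1 × C: no H
  1 × N (aromatic): no H
  1 × O: 1 H
  Total hydrogens = 11.
Molecular formula: C8H11NO3

C8H11NO3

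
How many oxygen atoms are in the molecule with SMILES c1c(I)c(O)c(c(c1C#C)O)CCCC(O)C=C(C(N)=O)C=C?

The symbol for oxygen appears 4 times in the SMILES.

4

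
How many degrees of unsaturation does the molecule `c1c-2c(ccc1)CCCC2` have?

5

Molecular formula from the SMILES: C10H12.
DoU = (2C + 2 + N − H − X)/2 = (2·10 + 2 + 0 − 12 − 0)/2 = 10/2 = 5.
(Structurally: 2 ring(s) + 3 π bond(s) = 5.)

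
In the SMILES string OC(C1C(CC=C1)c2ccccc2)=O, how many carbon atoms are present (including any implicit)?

The symbol for carbon appears 12 times in the SMILES. Lowercase c denotes aromatic carbon and counts toward C.

12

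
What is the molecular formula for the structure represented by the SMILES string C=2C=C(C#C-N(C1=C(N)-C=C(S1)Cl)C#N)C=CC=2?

C13H8ClN3S

Heavy atoms from the SMILES: 13 C, 1 Cl, 3 N, 1 S.
Implicit hydrogens by atom environment:
  6 × C (aromatic): 1 H each → 6
  4 × C (aromatic): no H
  3 × C: no H
  2 × N: no H
  1 × Cl: no H
  1 × N: 2 H
  1 × S (aromatic): no H
  Total hydrogens = 8.
Molecular formula: C13H8ClN3S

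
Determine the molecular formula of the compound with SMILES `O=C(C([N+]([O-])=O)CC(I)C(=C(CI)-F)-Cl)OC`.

C8H9ClFI2NO4

Heavy atoms from the SMILES: 8 C, 1 Cl, 1 F, 2 I, 1 N, 4 O.
Implicit hydrogens by atom environment:
  3 × C: no H
  3 × O: no H
  2 × C: 2 H each → 4
  2 × C: 1 H each → 2
  2 × I: no H
  1 × C: 3 H
  1 × Cl: no H
  1 × F: no H
  1 × N (charge +1): no H
  1 × O (charge -1): no H
  Total hydrogens = 9.
Molecular formula: C8H9ClFI2NO4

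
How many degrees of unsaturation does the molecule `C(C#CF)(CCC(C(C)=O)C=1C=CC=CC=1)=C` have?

Molecular formula from the SMILES: C15H15FO.
DoU = (2C + 2 + N − H − X)/2 = (2·15 + 2 + 0 − 15 − 1)/2 = 16/2 = 8.
(Structurally: 1 ring(s) + 7 π bond(s) = 8.)

8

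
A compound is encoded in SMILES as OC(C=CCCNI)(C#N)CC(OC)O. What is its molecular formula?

C9H15IN2O3

Heavy atoms from the SMILES: 9 C, 1 I, 2 N, 3 O.
Implicit hydrogens by atom environment:
  3 × C: 2 H each → 6
  3 × C: 1 H each → 3
  2 × C: no H
  2 × O: 1 H each → 2
  1 × C: 3 H
  1 × I: no H
  1 × N: 1 H
  1 × N: no H
  1 × O: no H
  Total hydrogens = 15.
Molecular formula: C9H15IN2O3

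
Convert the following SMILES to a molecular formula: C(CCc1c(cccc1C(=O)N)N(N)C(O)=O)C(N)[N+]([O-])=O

Heavy atoms from the SMILES: 12 C, 5 N, 5 O.
Implicit hydrogens by atom environment:
  3 × C: 2 H each → 6
  3 × C (aromatic): 1 H each → 3
  3 × C (aromatic): no H
  3 × N: 2 H each → 6
  3 × O: no H
  2 × C: no H
  1 × C: 1 H
  1 × N: no H
  1 × N (charge +1): no H
  1 × O: 1 H
  1 × O (charge -1): no H
  Total hydrogens = 17.
Molecular formula: C12H17N5O5

C12H17N5O5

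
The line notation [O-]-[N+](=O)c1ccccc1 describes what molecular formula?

Heavy atoms from the SMILES: 6 C, 1 N, 2 O.
Implicit hydrogens by atom environment:
  5 × C (aromatic): 1 H each → 5
  1 × C (aromatic): no H
  1 × N (charge +1): no H
  1 × O: no H
  1 × O (charge -1): no H
  Total hydrogens = 5.
Molecular formula: C6H5NO2

C6H5NO2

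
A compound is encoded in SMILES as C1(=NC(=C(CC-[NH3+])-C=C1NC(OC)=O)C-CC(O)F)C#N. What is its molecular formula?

C13H18FN4O3+

Heavy atoms from the SMILES: 13 C, 1 F, 4 N, 3 O.
Implicit hydrogens by atom environment:
  4 × C: 2 H each → 8
  4 × C (aromatic): no H
  2 × C: no H
  2 × O: no H
  1 × C: 3 H
  1 × C (aromatic): 1 H
  1 × C: 1 H
  1 × F: no H
  1 × N (charge +1): 3 H
  1 × N: 1 H
  1 × N (aromatic): no H
  1 × N: no H
  1 × O: 1 H
  Total hydrogens = 18.
Net charge +1.
Molecular formula: C13H18FN4O3+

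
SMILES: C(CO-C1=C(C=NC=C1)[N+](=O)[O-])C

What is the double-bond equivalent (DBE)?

Molecular formula from the SMILES: C8H10N2O3.
DoU = (2C + 2 + N − H − X)/2 = (2·8 + 2 + 2 − 10 − 0)/2 = 10/2 = 5.
(Structurally: 1 ring(s) + 4 π bond(s) = 5.)

5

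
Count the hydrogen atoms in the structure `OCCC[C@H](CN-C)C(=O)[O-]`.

14

Hydrogens are implicit in SMILES; fill each atom to its normal valence:
  4 × C: 2 H each → 8
  1 × C: 3 H
  1 × C: 1 H
  1 × C: no H
  1 × N: 1 H
  1 × O: 1 H
  1 × O: no H
  1 × O (charge -1): no H
  Total hydrogens = 14.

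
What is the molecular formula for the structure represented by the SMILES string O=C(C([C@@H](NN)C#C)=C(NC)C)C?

C9H15N3O

Heavy atoms from the SMILES: 9 C, 3 N, 1 O.
Implicit hydrogens by atom environment:
  4 × C: no H
  3 × C: 3 H each → 9
  2 × C: 1 H each → 2
  2 × N: 1 H each → 2
  1 × N: 2 H
  1 × O: no H
  Total hydrogens = 15.
Molecular formula: C9H15N3O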